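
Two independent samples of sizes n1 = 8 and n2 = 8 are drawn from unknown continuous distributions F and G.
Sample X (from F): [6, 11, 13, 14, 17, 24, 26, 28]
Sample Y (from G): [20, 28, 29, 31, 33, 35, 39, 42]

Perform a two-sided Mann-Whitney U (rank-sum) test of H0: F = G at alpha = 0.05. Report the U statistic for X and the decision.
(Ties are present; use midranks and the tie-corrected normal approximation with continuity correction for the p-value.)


Step 1: Combine and sort all 16 observations; assign midranks.
sorted (value, group): (6,X), (11,X), (13,X), (14,X), (17,X), (20,Y), (24,X), (26,X), (28,X), (28,Y), (29,Y), (31,Y), (33,Y), (35,Y), (39,Y), (42,Y)
ranks: 6->1, 11->2, 13->3, 14->4, 17->5, 20->6, 24->7, 26->8, 28->9.5, 28->9.5, 29->11, 31->12, 33->13, 35->14, 39->15, 42->16
Step 2: Rank sum for X: R1 = 1 + 2 + 3 + 4 + 5 + 7 + 8 + 9.5 = 39.5.
Step 3: U_X = R1 - n1(n1+1)/2 = 39.5 - 8*9/2 = 39.5 - 36 = 3.5.
       U_Y = n1*n2 - U_X = 64 - 3.5 = 60.5.
Step 4: Ties are present, so use the tie-corrected normal approximation (with continuity correction) for the p-value.
Step 5: p-value = 0.003253; compare to alpha = 0.05. reject H0.

U_X = 3.5, p = 0.003253, reject H0 at alpha = 0.05.


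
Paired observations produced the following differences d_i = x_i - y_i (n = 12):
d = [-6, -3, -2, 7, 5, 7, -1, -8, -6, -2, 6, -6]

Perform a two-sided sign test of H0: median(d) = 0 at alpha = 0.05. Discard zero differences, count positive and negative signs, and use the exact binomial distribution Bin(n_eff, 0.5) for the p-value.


Step 1: Discard zero differences. Original n = 12; n_eff = number of nonzero differences = 12.
Nonzero differences (with sign): -6, -3, -2, +7, +5, +7, -1, -8, -6, -2, +6, -6
Step 2: Count signs: positive = 4, negative = 8.
Step 3: Under H0: P(positive) = 0.5, so the number of positives S ~ Bin(12, 0.5).
Step 4: Two-sided exact p-value = sum of Bin(12,0.5) probabilities at or below the observed probability = 0.387695.
Step 5: alpha = 0.05. fail to reject H0.

n_eff = 12, pos = 4, neg = 8, p = 0.387695, fail to reject H0.


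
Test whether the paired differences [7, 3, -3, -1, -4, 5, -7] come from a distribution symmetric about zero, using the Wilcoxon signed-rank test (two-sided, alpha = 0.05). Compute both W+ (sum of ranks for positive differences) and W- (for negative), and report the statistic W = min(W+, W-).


Step 1: Drop any zero differences (none here) and take |d_i|.
|d| = [7, 3, 3, 1, 4, 5, 7]
Step 2: Midrank |d_i| (ties get averaged ranks).
ranks: |7|->6.5, |3|->2.5, |3|->2.5, |1|->1, |4|->4, |5|->5, |7|->6.5
Step 3: Attach original signs; sum ranks with positive sign and with negative sign.
W+ = 6.5 + 2.5 + 5 = 14
W- = 2.5 + 1 + 4 + 6.5 = 14
(Check: W+ + W- = 28 should equal n(n+1)/2 = 28.)
Step 4: Test statistic W = min(W+, W-) = 14.
Step 5: Ties in |d|, so use the tie-corrected normal approximation.
        E[W] = n(n+1)/4 = 7*8/4 = 14.
        Tie groups: |d|=3 (t=2), |d|=7 (t=2); sum(t^3 - t) = 12.
        Var[W] = n(n+1)(2n+1)/24 - sum(t^3-t)/48 = 840/24 - 12/48 = 34.75.
        z = (W - E[W]) / sqrt(Var[W]) = (14 - 14) / 5.8949 = 0.0000.
        Two-sided p = 2*Phi(z) = 1.000000.
Step 6: alpha = 0.05. fail to reject H0.

W+ = 14, W- = 14, W = min = 14, p = 1.000000, fail to reject H0.


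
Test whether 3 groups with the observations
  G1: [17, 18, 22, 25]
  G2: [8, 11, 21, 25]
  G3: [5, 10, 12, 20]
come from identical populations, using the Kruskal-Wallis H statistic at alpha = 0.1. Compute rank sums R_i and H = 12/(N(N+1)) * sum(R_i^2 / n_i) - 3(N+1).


Step 1: Combine all N = 12 observations and assign midranks.
sorted (value, group, rank): (5,G3,1), (8,G2,2), (10,G3,3), (11,G2,4), (12,G3,5), (17,G1,6), (18,G1,7), (20,G3,8), (21,G2,9), (22,G1,10), (25,G1,11.5), (25,G2,11.5)
Step 2: Sum ranks within each group.
R_1 = 34.5 (n_1 = 4)
R_2 = 26.5 (n_2 = 4)
R_3 = 17 (n_3 = 4)
Step 3: H = 12/(N(N+1)) * sum(R_i^2/n_i) - 3(N+1)
     = 12/(12*13) * (34.5^2/4 + 26.5^2/4 + 17^2/4) - 3*13
     = 0.076923 * 545.375 - 39
     = 2.951923.
Step 4: Ties present; correction factor C = 1 - 6/(12^3 - 12) = 0.996503. Corrected H = 2.951923 / 0.996503 = 2.962281.
Step 5: Under H0, H ~ chi^2(2); p-value = 0.227378.
Step 6: alpha = 0.1. fail to reject H0.

H = 2.9623, df = 2, p = 0.227378, fail to reject H0.


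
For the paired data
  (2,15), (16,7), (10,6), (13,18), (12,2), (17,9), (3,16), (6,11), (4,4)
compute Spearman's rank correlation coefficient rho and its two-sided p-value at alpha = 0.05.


Step 1: Rank x and y separately (midranks; no ties here).
rank(x): 2->1, 16->8, 10->5, 13->7, 12->6, 17->9, 3->2, 6->4, 4->3
rank(y): 15->7, 7->4, 6->3, 18->9, 2->1, 9->5, 16->8, 11->6, 4->2
Step 2: d_i = R_x(i) - R_y(i); compute d_i^2.
  (1-7)^2=36, (8-4)^2=16, (5-3)^2=4, (7-9)^2=4, (6-1)^2=25, (9-5)^2=16, (2-8)^2=36, (4-6)^2=4, (3-2)^2=1
sum(d^2) = 142.
Step 3: rho = 1 - 6*142 / (9*(9^2 - 1)) = 1 - 852/720 = -0.183333.
Step 4: Under H0, t = rho * sqrt((n-2)/(1-rho^2)) = -0.4934 ~ t(7).
Step 5: Two-sided p-value from the t-distribution with 7 df = 0.636820.
Step 6: alpha = 0.05. fail to reject H0.

rho = -0.1833, p = 0.636820, fail to reject H0 at alpha = 0.05.


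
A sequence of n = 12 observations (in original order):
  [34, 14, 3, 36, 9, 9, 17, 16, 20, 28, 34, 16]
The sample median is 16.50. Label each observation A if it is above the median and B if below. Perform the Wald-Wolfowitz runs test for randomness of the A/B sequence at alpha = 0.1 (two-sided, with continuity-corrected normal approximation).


Step 1: Compute median = 16.50; label A = above, B = below.
Labels in order: ABBABBABAAAB  (n_A = 6, n_B = 6)
Step 2: Count runs R = 8.
Step 3: Under H0 (random ordering), E[R] = 2*n_A*n_B/(n_A+n_B) + 1 = 2*6*6/12 + 1 = 7.0000.
        Var[R] = 2*n_A*n_B*(2*n_A*n_B - n_A - n_B) / ((n_A+n_B)^2 * (n_A+n_B-1)) = 4320/1584 = 2.7273.
        SD[R] = 1.6514.
Step 4: Continuity-corrected z = (R - 0.5 - E[R]) / SD[R] = (8 - 0.5 - 7.0000) / 1.6514 = 0.3028.
Step 5: Two-sided p-value via normal approximation = 2*(1 - Phi(|z|)) = 0.762069.
Step 6: alpha = 0.1. fail to reject H0.

R = 8, z = 0.3028, p = 0.762069, fail to reject H0.


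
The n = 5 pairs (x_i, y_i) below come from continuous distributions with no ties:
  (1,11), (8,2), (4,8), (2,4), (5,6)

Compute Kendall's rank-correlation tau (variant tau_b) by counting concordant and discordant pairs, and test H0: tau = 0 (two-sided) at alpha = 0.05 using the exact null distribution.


Step 1: Enumerate the 10 unordered pairs (i,j) with i<j and classify each by sign(x_j-x_i) * sign(y_j-y_i).
  (1,2):dx=+7,dy=-9->D; (1,3):dx=+3,dy=-3->D; (1,4):dx=+1,dy=-7->D; (1,5):dx=+4,dy=-5->D
  (2,3):dx=-4,dy=+6->D; (2,4):dx=-6,dy=+2->D; (2,5):dx=-3,dy=+4->D; (3,4):dx=-2,dy=-4->C
  (3,5):dx=+1,dy=-2->D; (4,5):dx=+3,dy=+2->C
Step 2: C = 2, D = 8, total pairs = 10.
Step 3: tau = (C - D)/(n(n-1)/2) = (2 - 8)/10 = -0.600000.
Step 4: Exact two-sided p-value (enumerate n! = 120 permutations of y under H0): p = 0.233333.
Step 5: alpha = 0.05. fail to reject H0.

tau_b = -0.6000 (C=2, D=8), p = 0.233333, fail to reject H0.


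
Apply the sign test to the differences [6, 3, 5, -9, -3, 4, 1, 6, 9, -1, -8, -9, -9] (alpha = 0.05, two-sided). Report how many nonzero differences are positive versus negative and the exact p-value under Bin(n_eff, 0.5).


Step 1: Discard zero differences. Original n = 13; n_eff = number of nonzero differences = 13.
Nonzero differences (with sign): +6, +3, +5, -9, -3, +4, +1, +6, +9, -1, -8, -9, -9
Step 2: Count signs: positive = 7, negative = 6.
Step 3: Under H0: P(positive) = 0.5, so the number of positives S ~ Bin(13, 0.5).
Step 4: Two-sided exact p-value = sum of Bin(13,0.5) probabilities at or below the observed probability = 1.000000.
Step 5: alpha = 0.05. fail to reject H0.

n_eff = 13, pos = 7, neg = 6, p = 1.000000, fail to reject H0.


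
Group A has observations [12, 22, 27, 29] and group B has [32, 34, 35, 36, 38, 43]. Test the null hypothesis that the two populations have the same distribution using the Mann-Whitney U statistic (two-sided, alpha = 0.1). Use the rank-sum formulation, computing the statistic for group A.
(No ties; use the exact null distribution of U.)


Step 1: Combine and sort all 10 observations; assign midranks.
sorted (value, group): (12,X), (22,X), (27,X), (29,X), (32,Y), (34,Y), (35,Y), (36,Y), (38,Y), (43,Y)
ranks: 12->1, 22->2, 27->3, 29->4, 32->5, 34->6, 35->7, 36->8, 38->9, 43->10
Step 2: Rank sum for X: R1 = 1 + 2 + 3 + 4 = 10.
Step 3: U_X = R1 - n1(n1+1)/2 = 10 - 4*5/2 = 10 - 10 = 0.
       U_Y = n1*n2 - U_X = 24 - 0 = 24.
Step 4: No ties, so the exact null distribution of U (based on enumerating the C(10,4) = 210 equally likely rank assignments) gives the two-sided p-value.
Step 5: p-value = 0.009524; compare to alpha = 0.1. reject H0.

U_X = 0, p = 0.009524, reject H0 at alpha = 0.1.


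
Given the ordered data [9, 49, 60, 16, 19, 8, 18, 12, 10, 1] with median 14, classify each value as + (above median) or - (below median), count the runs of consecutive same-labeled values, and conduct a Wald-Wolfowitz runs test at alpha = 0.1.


Step 1: Compute median = 14; label A = above, B = below.
Labels in order: BAAAABABBB  (n_A = 5, n_B = 5)
Step 2: Count runs R = 5.
Step 3: Under H0 (random ordering), E[R] = 2*n_A*n_B/(n_A+n_B) + 1 = 2*5*5/10 + 1 = 6.0000.
        Var[R] = 2*n_A*n_B*(2*n_A*n_B - n_A - n_B) / ((n_A+n_B)^2 * (n_A+n_B-1)) = 2000/900 = 2.2222.
        SD[R] = 1.4907.
Step 4: Continuity-corrected z = (R + 0.5 - E[R]) / SD[R] = (5 + 0.5 - 6.0000) / 1.4907 = -0.3354.
Step 5: Two-sided p-value via normal approximation = 2*(1 - Phi(|z|)) = 0.737316.
Step 6: alpha = 0.1. fail to reject H0.

R = 5, z = -0.3354, p = 0.737316, fail to reject H0.


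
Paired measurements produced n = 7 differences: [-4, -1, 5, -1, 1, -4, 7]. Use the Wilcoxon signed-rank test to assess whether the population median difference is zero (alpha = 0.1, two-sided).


Step 1: Drop any zero differences (none here) and take |d_i|.
|d| = [4, 1, 5, 1, 1, 4, 7]
Step 2: Midrank |d_i| (ties get averaged ranks).
ranks: |4|->4.5, |1|->2, |5|->6, |1|->2, |1|->2, |4|->4.5, |7|->7
Step 3: Attach original signs; sum ranks with positive sign and with negative sign.
W+ = 6 + 2 + 7 = 15
W- = 4.5 + 2 + 2 + 4.5 = 13
(Check: W+ + W- = 28 should equal n(n+1)/2 = 28.)
Step 4: Test statistic W = min(W+, W-) = 13.
Step 5: Ties in |d|, so use the tie-corrected normal approximation.
        E[W] = n(n+1)/4 = 7*8/4 = 14.
        Tie groups: |d|=1 (t=3), |d|=4 (t=2); sum(t^3 - t) = 30.
        Var[W] = n(n+1)(2n+1)/24 - sum(t^3-t)/48 = 840/24 - 30/48 = 34.375.
        z = (W - E[W]) / sqrt(Var[W]) = (13 - 14) / 5.8630 = -0.1706.
        Two-sided p = 2*Phi(z) = 0.864569.
Step 6: alpha = 0.1. fail to reject H0.

W+ = 15, W- = 13, W = min = 13, p = 0.864569, fail to reject H0.


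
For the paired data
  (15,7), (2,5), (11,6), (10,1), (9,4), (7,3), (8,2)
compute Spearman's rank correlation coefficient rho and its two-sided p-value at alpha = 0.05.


Step 1: Rank x and y separately (midranks; no ties here).
rank(x): 15->7, 2->1, 11->6, 10->5, 9->4, 7->2, 8->3
rank(y): 7->7, 5->5, 6->6, 1->1, 4->4, 3->3, 2->2
Step 2: d_i = R_x(i) - R_y(i); compute d_i^2.
  (7-7)^2=0, (1-5)^2=16, (6-6)^2=0, (5-1)^2=16, (4-4)^2=0, (2-3)^2=1, (3-2)^2=1
sum(d^2) = 34.
Step 3: rho = 1 - 6*34 / (7*(7^2 - 1)) = 1 - 204/336 = 0.392857.
Step 4: Under H0, t = rho * sqrt((n-2)/(1-rho^2)) = 0.9553 ~ t(5).
Step 5: Two-sided p-value from the t-distribution with 5 df = 0.383317.
Step 6: alpha = 0.05. fail to reject H0.

rho = 0.3929, p = 0.383317, fail to reject H0 at alpha = 0.05.


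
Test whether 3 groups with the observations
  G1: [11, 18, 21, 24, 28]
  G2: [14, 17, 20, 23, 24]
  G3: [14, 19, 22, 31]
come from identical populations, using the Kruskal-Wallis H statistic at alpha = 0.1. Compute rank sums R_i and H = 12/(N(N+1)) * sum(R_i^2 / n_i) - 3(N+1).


Step 1: Combine all N = 14 observations and assign midranks.
sorted (value, group, rank): (11,G1,1), (14,G2,2.5), (14,G3,2.5), (17,G2,4), (18,G1,5), (19,G3,6), (20,G2,7), (21,G1,8), (22,G3,9), (23,G2,10), (24,G1,11.5), (24,G2,11.5), (28,G1,13), (31,G3,14)
Step 2: Sum ranks within each group.
R_1 = 38.5 (n_1 = 5)
R_2 = 35 (n_2 = 5)
R_3 = 31.5 (n_3 = 4)
Step 3: H = 12/(N(N+1)) * sum(R_i^2/n_i) - 3(N+1)
     = 12/(14*15) * (38.5^2/5 + 35^2/5 + 31.5^2/4) - 3*15
     = 0.057143 * 789.513 - 45
     = 0.115000.
Step 4: Ties present; correction factor C = 1 - 12/(14^3 - 14) = 0.995604. Corrected H = 0.115000 / 0.995604 = 0.115508.
Step 5: Under H0, H ~ chi^2(2); p-value = 0.943882.
Step 6: alpha = 0.1. fail to reject H0.

H = 0.1155, df = 2, p = 0.943882, fail to reject H0.


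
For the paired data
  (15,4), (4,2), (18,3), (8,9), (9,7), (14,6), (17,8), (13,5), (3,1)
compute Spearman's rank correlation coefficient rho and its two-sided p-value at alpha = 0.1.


Step 1: Rank x and y separately (midranks; no ties here).
rank(x): 15->7, 4->2, 18->9, 8->3, 9->4, 14->6, 17->8, 13->5, 3->1
rank(y): 4->4, 2->2, 3->3, 9->9, 7->7, 6->6, 8->8, 5->5, 1->1
Step 2: d_i = R_x(i) - R_y(i); compute d_i^2.
  (7-4)^2=9, (2-2)^2=0, (9-3)^2=36, (3-9)^2=36, (4-7)^2=9, (6-6)^2=0, (8-8)^2=0, (5-5)^2=0, (1-1)^2=0
sum(d^2) = 90.
Step 3: rho = 1 - 6*90 / (9*(9^2 - 1)) = 1 - 540/720 = 0.250000.
Step 4: Under H0, t = rho * sqrt((n-2)/(1-rho^2)) = 0.6831 ~ t(7).
Step 5: Two-sided p-value from the t-distribution with 7 df = 0.516490.
Step 6: alpha = 0.1. fail to reject H0.

rho = 0.2500, p = 0.516490, fail to reject H0 at alpha = 0.1.


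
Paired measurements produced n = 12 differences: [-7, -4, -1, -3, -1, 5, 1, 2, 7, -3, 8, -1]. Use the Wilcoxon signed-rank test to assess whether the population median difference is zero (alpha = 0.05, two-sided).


Step 1: Drop any zero differences (none here) and take |d_i|.
|d| = [7, 4, 1, 3, 1, 5, 1, 2, 7, 3, 8, 1]
Step 2: Midrank |d_i| (ties get averaged ranks).
ranks: |7|->10.5, |4|->8, |1|->2.5, |3|->6.5, |1|->2.5, |5|->9, |1|->2.5, |2|->5, |7|->10.5, |3|->6.5, |8|->12, |1|->2.5
Step 3: Attach original signs; sum ranks with positive sign and with negative sign.
W+ = 9 + 2.5 + 5 + 10.5 + 12 = 39
W- = 10.5 + 8 + 2.5 + 6.5 + 2.5 + 6.5 + 2.5 = 39
(Check: W+ + W- = 78 should equal n(n+1)/2 = 78.)
Step 4: Test statistic W = min(W+, W-) = 39.
Step 5: Ties in |d|, so use the tie-corrected normal approximation.
        E[W] = n(n+1)/4 = 12*13/4 = 39.
        Tie groups: |d|=1 (t=4), |d|=3 (t=2), |d|=7 (t=2); sum(t^3 - t) = 72.
        Var[W] = n(n+1)(2n+1)/24 - sum(t^3-t)/48 = 3900/24 - 72/48 = 161.
        z = (W - E[W]) / sqrt(Var[W]) = (39 - 39) / 12.6886 = 0.0000.
        Two-sided p = 2*Phi(z) = 1.000000.
Step 6: alpha = 0.05. fail to reject H0.

W+ = 39, W- = 39, W = min = 39, p = 1.000000, fail to reject H0.


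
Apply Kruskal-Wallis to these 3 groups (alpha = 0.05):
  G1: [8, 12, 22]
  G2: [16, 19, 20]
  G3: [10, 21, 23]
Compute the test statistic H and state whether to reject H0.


Step 1: Combine all N = 9 observations and assign midranks.
sorted (value, group, rank): (8,G1,1), (10,G3,2), (12,G1,3), (16,G2,4), (19,G2,5), (20,G2,6), (21,G3,7), (22,G1,8), (23,G3,9)
Step 2: Sum ranks within each group.
R_1 = 12 (n_1 = 3)
R_2 = 15 (n_2 = 3)
R_3 = 18 (n_3 = 3)
Step 3: H = 12/(N(N+1)) * sum(R_i^2/n_i) - 3(N+1)
     = 12/(9*10) * (12^2/3 + 15^2/3 + 18^2/3) - 3*10
     = 0.133333 * 231 - 30
     = 0.800000.
Step 4: No ties, so H is used without correction.
Step 5: Under H0, H ~ chi^2(2); p-value = 0.670320.
Step 6: alpha = 0.05. fail to reject H0.

H = 0.8000, df = 2, p = 0.670320, fail to reject H0.


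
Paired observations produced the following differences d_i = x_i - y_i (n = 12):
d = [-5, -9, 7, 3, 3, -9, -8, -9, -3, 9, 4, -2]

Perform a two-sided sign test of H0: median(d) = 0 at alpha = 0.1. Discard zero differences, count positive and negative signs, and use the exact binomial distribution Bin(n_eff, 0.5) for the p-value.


Step 1: Discard zero differences. Original n = 12; n_eff = number of nonzero differences = 12.
Nonzero differences (with sign): -5, -9, +7, +3, +3, -9, -8, -9, -3, +9, +4, -2
Step 2: Count signs: positive = 5, negative = 7.
Step 3: Under H0: P(positive) = 0.5, so the number of positives S ~ Bin(12, 0.5).
Step 4: Two-sided exact p-value = sum of Bin(12,0.5) probabilities at or below the observed probability = 0.774414.
Step 5: alpha = 0.1. fail to reject H0.

n_eff = 12, pos = 5, neg = 7, p = 0.774414, fail to reject H0.


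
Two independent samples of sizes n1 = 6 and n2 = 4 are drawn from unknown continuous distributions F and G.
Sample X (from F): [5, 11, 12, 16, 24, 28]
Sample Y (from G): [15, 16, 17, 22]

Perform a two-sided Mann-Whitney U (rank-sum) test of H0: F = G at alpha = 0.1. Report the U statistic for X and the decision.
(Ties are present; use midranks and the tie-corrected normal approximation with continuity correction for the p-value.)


Step 1: Combine and sort all 10 observations; assign midranks.
sorted (value, group): (5,X), (11,X), (12,X), (15,Y), (16,X), (16,Y), (17,Y), (22,Y), (24,X), (28,X)
ranks: 5->1, 11->2, 12->3, 15->4, 16->5.5, 16->5.5, 17->7, 22->8, 24->9, 28->10
Step 2: Rank sum for X: R1 = 1 + 2 + 3 + 5.5 + 9 + 10 = 30.5.
Step 3: U_X = R1 - n1(n1+1)/2 = 30.5 - 6*7/2 = 30.5 - 21 = 9.5.
       U_Y = n1*n2 - U_X = 24 - 9.5 = 14.5.
Step 4: Ties are present, so use the tie-corrected normal approximation (with continuity correction) for the p-value.
Step 5: p-value = 0.668870; compare to alpha = 0.1. fail to reject H0.

U_X = 9.5, p = 0.668870, fail to reject H0 at alpha = 0.1.


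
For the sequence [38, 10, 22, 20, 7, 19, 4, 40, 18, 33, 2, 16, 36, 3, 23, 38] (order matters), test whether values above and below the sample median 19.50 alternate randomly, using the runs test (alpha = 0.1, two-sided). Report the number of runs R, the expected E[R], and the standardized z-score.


Step 1: Compute median = 19.50; label A = above, B = below.
Labels in order: ABAABBBABABBABAA  (n_A = 8, n_B = 8)
Step 2: Count runs R = 11.
Step 3: Under H0 (random ordering), E[R] = 2*n_A*n_B/(n_A+n_B) + 1 = 2*8*8/16 + 1 = 9.0000.
        Var[R] = 2*n_A*n_B*(2*n_A*n_B - n_A - n_B) / ((n_A+n_B)^2 * (n_A+n_B-1)) = 14336/3840 = 3.7333.
        SD[R] = 1.9322.
Step 4: Continuity-corrected z = (R - 0.5 - E[R]) / SD[R] = (11 - 0.5 - 9.0000) / 1.9322 = 0.7763.
Step 5: Two-sided p-value via normal approximation = 2*(1 - Phi(|z|)) = 0.437558.
Step 6: alpha = 0.1. fail to reject H0.

R = 11, z = 0.7763, p = 0.437558, fail to reject H0.


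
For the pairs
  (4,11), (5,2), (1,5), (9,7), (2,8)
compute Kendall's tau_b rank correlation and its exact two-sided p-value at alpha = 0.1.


Step 1: Enumerate the 10 unordered pairs (i,j) with i<j and classify each by sign(x_j-x_i) * sign(y_j-y_i).
  (1,2):dx=+1,dy=-9->D; (1,3):dx=-3,dy=-6->C; (1,4):dx=+5,dy=-4->D; (1,5):dx=-2,dy=-3->C
  (2,3):dx=-4,dy=+3->D; (2,4):dx=+4,dy=+5->C; (2,5):dx=-3,dy=+6->D; (3,4):dx=+8,dy=+2->C
  (3,5):dx=+1,dy=+3->C; (4,5):dx=-7,dy=+1->D
Step 2: C = 5, D = 5, total pairs = 10.
Step 3: tau = (C - D)/(n(n-1)/2) = (5 - 5)/10 = 0.000000.
Step 4: Exact two-sided p-value (enumerate n! = 120 permutations of y under H0): p = 1.000000.
Step 5: alpha = 0.1. fail to reject H0.

tau_b = 0.0000 (C=5, D=5), p = 1.000000, fail to reject H0.


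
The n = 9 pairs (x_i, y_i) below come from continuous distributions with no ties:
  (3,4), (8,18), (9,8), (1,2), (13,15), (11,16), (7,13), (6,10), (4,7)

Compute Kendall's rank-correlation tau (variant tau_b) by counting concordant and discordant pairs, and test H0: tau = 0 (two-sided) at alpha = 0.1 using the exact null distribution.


Step 1: Enumerate the 36 unordered pairs (i,j) with i<j and classify each by sign(x_j-x_i) * sign(y_j-y_i).
  (1,2):dx=+5,dy=+14->C; (1,3):dx=+6,dy=+4->C; (1,4):dx=-2,dy=-2->C; (1,5):dx=+10,dy=+11->C
  (1,6):dx=+8,dy=+12->C; (1,7):dx=+4,dy=+9->C; (1,8):dx=+3,dy=+6->C; (1,9):dx=+1,dy=+3->C
  (2,3):dx=+1,dy=-10->D; (2,4):dx=-7,dy=-16->C; (2,5):dx=+5,dy=-3->D; (2,6):dx=+3,dy=-2->D
  (2,7):dx=-1,dy=-5->C; (2,8):dx=-2,dy=-8->C; (2,9):dx=-4,dy=-11->C; (3,4):dx=-8,dy=-6->C
  (3,5):dx=+4,dy=+7->C; (3,6):dx=+2,dy=+8->C; (3,7):dx=-2,dy=+5->D; (3,8):dx=-3,dy=+2->D
  (3,9):dx=-5,dy=-1->C; (4,5):dx=+12,dy=+13->C; (4,6):dx=+10,dy=+14->C; (4,7):dx=+6,dy=+11->C
  (4,8):dx=+5,dy=+8->C; (4,9):dx=+3,dy=+5->C; (5,6):dx=-2,dy=+1->D; (5,7):dx=-6,dy=-2->C
  (5,8):dx=-7,dy=-5->C; (5,9):dx=-9,dy=-8->C; (6,7):dx=-4,dy=-3->C; (6,8):dx=-5,dy=-6->C
  (6,9):dx=-7,dy=-9->C; (7,8):dx=-1,dy=-3->C; (7,9):dx=-3,dy=-6->C; (8,9):dx=-2,dy=-3->C
Step 2: C = 30, D = 6, total pairs = 36.
Step 3: tau = (C - D)/(n(n-1)/2) = (30 - 6)/36 = 0.666667.
Step 4: Exact two-sided p-value (enumerate n! = 362880 permutations of y under H0): p = 0.012665.
Step 5: alpha = 0.1. reject H0.

tau_b = 0.6667 (C=30, D=6), p = 0.012665, reject H0.


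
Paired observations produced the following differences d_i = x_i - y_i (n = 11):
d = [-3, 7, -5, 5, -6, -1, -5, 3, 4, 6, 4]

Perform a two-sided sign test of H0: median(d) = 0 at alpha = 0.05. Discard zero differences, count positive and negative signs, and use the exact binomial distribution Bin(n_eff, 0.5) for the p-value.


Step 1: Discard zero differences. Original n = 11; n_eff = number of nonzero differences = 11.
Nonzero differences (with sign): -3, +7, -5, +5, -6, -1, -5, +3, +4, +6, +4
Step 2: Count signs: positive = 6, negative = 5.
Step 3: Under H0: P(positive) = 0.5, so the number of positives S ~ Bin(11, 0.5).
Step 4: Two-sided exact p-value = sum of Bin(11,0.5) probabilities at or below the observed probability = 1.000000.
Step 5: alpha = 0.05. fail to reject H0.

n_eff = 11, pos = 6, neg = 5, p = 1.000000, fail to reject H0.


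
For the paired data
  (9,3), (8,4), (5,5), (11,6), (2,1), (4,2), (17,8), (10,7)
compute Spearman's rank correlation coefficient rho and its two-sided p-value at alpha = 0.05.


Step 1: Rank x and y separately (midranks; no ties here).
rank(x): 9->5, 8->4, 5->3, 11->7, 2->1, 4->2, 17->8, 10->6
rank(y): 3->3, 4->4, 5->5, 6->6, 1->1, 2->2, 8->8, 7->7
Step 2: d_i = R_x(i) - R_y(i); compute d_i^2.
  (5-3)^2=4, (4-4)^2=0, (3-5)^2=4, (7-6)^2=1, (1-1)^2=0, (2-2)^2=0, (8-8)^2=0, (6-7)^2=1
sum(d^2) = 10.
Step 3: rho = 1 - 6*10 / (8*(8^2 - 1)) = 1 - 60/504 = 0.880952.
Step 4: Under H0, t = rho * sqrt((n-2)/(1-rho^2)) = 4.5601 ~ t(6).
Step 5: Two-sided p-value from the t-distribution with 6 df = 0.003850.
Step 6: alpha = 0.05. reject H0.

rho = 0.8810, p = 0.003850, reject H0 at alpha = 0.05.


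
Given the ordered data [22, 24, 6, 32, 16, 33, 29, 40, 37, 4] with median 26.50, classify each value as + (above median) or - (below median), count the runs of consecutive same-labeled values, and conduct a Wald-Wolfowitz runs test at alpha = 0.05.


Step 1: Compute median = 26.50; label A = above, B = below.
Labels in order: BBBABAAAAB  (n_A = 5, n_B = 5)
Step 2: Count runs R = 5.
Step 3: Under H0 (random ordering), E[R] = 2*n_A*n_B/(n_A+n_B) + 1 = 2*5*5/10 + 1 = 6.0000.
        Var[R] = 2*n_A*n_B*(2*n_A*n_B - n_A - n_B) / ((n_A+n_B)^2 * (n_A+n_B-1)) = 2000/900 = 2.2222.
        SD[R] = 1.4907.
Step 4: Continuity-corrected z = (R + 0.5 - E[R]) / SD[R] = (5 + 0.5 - 6.0000) / 1.4907 = -0.3354.
Step 5: Two-sided p-value via normal approximation = 2*(1 - Phi(|z|)) = 0.737316.
Step 6: alpha = 0.05. fail to reject H0.

R = 5, z = -0.3354, p = 0.737316, fail to reject H0.


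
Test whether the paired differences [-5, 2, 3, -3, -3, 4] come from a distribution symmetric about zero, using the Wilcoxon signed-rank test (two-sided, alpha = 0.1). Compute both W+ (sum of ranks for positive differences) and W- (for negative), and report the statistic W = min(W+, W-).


Step 1: Drop any zero differences (none here) and take |d_i|.
|d| = [5, 2, 3, 3, 3, 4]
Step 2: Midrank |d_i| (ties get averaged ranks).
ranks: |5|->6, |2|->1, |3|->3, |3|->3, |3|->3, |4|->5
Step 3: Attach original signs; sum ranks with positive sign and with negative sign.
W+ = 1 + 3 + 5 = 9
W- = 6 + 3 + 3 = 12
(Check: W+ + W- = 21 should equal n(n+1)/2 = 21.)
Step 4: Test statistic W = min(W+, W-) = 9.
Step 5: Ties in |d|, so use the tie-corrected normal approximation.
        E[W] = n(n+1)/4 = 6*7/4 = 10.5.
        Tie groups: |d|=3 (t=3); sum(t^3 - t) = 24.
        Var[W] = n(n+1)(2n+1)/24 - sum(t^3-t)/48 = 546/24 - 24/48 = 22.25.
        z = (W - E[W]) / sqrt(Var[W]) = (9 - 10.5) / 4.7170 = -0.3180.
        Two-sided p = 2*Phi(z) = 0.750485.
Step 6: alpha = 0.1. fail to reject H0.

W+ = 9, W- = 12, W = min = 9, p = 0.750485, fail to reject H0.


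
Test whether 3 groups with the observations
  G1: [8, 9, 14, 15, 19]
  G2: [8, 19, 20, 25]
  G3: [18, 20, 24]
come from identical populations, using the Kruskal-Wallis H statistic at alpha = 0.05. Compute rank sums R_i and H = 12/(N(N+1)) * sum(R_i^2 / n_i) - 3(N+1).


Step 1: Combine all N = 12 observations and assign midranks.
sorted (value, group, rank): (8,G1,1.5), (8,G2,1.5), (9,G1,3), (14,G1,4), (15,G1,5), (18,G3,6), (19,G1,7.5), (19,G2,7.5), (20,G2,9.5), (20,G3,9.5), (24,G3,11), (25,G2,12)
Step 2: Sum ranks within each group.
R_1 = 21 (n_1 = 5)
R_2 = 30.5 (n_2 = 4)
R_3 = 26.5 (n_3 = 3)
Step 3: H = 12/(N(N+1)) * sum(R_i^2/n_i) - 3(N+1)
     = 12/(12*13) * (21^2/5 + 30.5^2/4 + 26.5^2/3) - 3*13
     = 0.076923 * 554.846 - 39
     = 3.680449.
Step 4: Ties present; correction factor C = 1 - 18/(12^3 - 12) = 0.989510. Corrected H = 3.680449 / 0.989510 = 3.719464.
Step 5: Under H0, H ~ chi^2(2); p-value = 0.155714.
Step 6: alpha = 0.05. fail to reject H0.

H = 3.7195, df = 2, p = 0.155714, fail to reject H0.


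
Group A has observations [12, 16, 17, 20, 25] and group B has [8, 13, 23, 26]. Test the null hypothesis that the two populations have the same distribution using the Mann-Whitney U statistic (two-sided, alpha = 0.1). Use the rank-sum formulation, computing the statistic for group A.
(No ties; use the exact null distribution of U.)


Step 1: Combine and sort all 9 observations; assign midranks.
sorted (value, group): (8,Y), (12,X), (13,Y), (16,X), (17,X), (20,X), (23,Y), (25,X), (26,Y)
ranks: 8->1, 12->2, 13->3, 16->4, 17->5, 20->6, 23->7, 25->8, 26->9
Step 2: Rank sum for X: R1 = 2 + 4 + 5 + 6 + 8 = 25.
Step 3: U_X = R1 - n1(n1+1)/2 = 25 - 5*6/2 = 25 - 15 = 10.
       U_Y = n1*n2 - U_X = 20 - 10 = 10.
Step 4: No ties, so the exact null distribution of U (based on enumerating the C(9,5) = 126 equally likely rank assignments) gives the two-sided p-value.
Step 5: p-value = 1.000000; compare to alpha = 0.1. fail to reject H0.

U_X = 10, p = 1.000000, fail to reject H0 at alpha = 0.1.


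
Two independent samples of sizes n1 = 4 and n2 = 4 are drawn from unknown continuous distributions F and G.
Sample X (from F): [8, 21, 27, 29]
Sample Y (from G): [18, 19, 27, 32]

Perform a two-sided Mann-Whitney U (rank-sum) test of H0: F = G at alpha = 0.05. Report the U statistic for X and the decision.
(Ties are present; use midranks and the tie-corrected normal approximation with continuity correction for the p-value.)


Step 1: Combine and sort all 8 observations; assign midranks.
sorted (value, group): (8,X), (18,Y), (19,Y), (21,X), (27,X), (27,Y), (29,X), (32,Y)
ranks: 8->1, 18->2, 19->3, 21->4, 27->5.5, 27->5.5, 29->7, 32->8
Step 2: Rank sum for X: R1 = 1 + 4 + 5.5 + 7 = 17.5.
Step 3: U_X = R1 - n1(n1+1)/2 = 17.5 - 4*5/2 = 17.5 - 10 = 7.5.
       U_Y = n1*n2 - U_X = 16 - 7.5 = 8.5.
Step 4: Ties are present, so use the tie-corrected normal approximation (with continuity correction) for the p-value.
Step 5: p-value = 1.000000; compare to alpha = 0.05. fail to reject H0.

U_X = 7.5, p = 1.000000, fail to reject H0 at alpha = 0.05.


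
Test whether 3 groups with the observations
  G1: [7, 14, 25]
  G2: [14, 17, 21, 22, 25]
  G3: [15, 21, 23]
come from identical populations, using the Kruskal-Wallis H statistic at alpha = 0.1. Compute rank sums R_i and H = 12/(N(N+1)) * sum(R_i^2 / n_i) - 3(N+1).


Step 1: Combine all N = 11 observations and assign midranks.
sorted (value, group, rank): (7,G1,1), (14,G1,2.5), (14,G2,2.5), (15,G3,4), (17,G2,5), (21,G2,6.5), (21,G3,6.5), (22,G2,8), (23,G3,9), (25,G1,10.5), (25,G2,10.5)
Step 2: Sum ranks within each group.
R_1 = 14 (n_1 = 3)
R_2 = 32.5 (n_2 = 5)
R_3 = 19.5 (n_3 = 3)
Step 3: H = 12/(N(N+1)) * sum(R_i^2/n_i) - 3(N+1)
     = 12/(11*12) * (14^2/3 + 32.5^2/5 + 19.5^2/3) - 3*12
     = 0.090909 * 403.333 - 36
     = 0.666667.
Step 4: Ties present; correction factor C = 1 - 18/(11^3 - 11) = 0.986364. Corrected H = 0.666667 / 0.986364 = 0.675883.
Step 5: Under H0, H ~ chi^2(2); p-value = 0.713237.
Step 6: alpha = 0.1. fail to reject H0.

H = 0.6759, df = 2, p = 0.713237, fail to reject H0.


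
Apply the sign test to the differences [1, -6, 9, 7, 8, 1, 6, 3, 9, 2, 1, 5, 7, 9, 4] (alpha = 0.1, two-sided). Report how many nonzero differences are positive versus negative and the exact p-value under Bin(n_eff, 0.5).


Step 1: Discard zero differences. Original n = 15; n_eff = number of nonzero differences = 15.
Nonzero differences (with sign): +1, -6, +9, +7, +8, +1, +6, +3, +9, +2, +1, +5, +7, +9, +4
Step 2: Count signs: positive = 14, negative = 1.
Step 3: Under H0: P(positive) = 0.5, so the number of positives S ~ Bin(15, 0.5).
Step 4: Two-sided exact p-value = sum of Bin(15,0.5) probabilities at or below the observed probability = 0.000977.
Step 5: alpha = 0.1. reject H0.

n_eff = 15, pos = 14, neg = 1, p = 0.000977, reject H0.


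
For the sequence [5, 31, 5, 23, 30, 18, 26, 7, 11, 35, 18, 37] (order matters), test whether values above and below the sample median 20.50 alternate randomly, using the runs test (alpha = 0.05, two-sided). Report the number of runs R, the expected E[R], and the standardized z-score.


Step 1: Compute median = 20.50; label A = above, B = below.
Labels in order: BABAABABBABA  (n_A = 6, n_B = 6)
Step 2: Count runs R = 10.
Step 3: Under H0 (random ordering), E[R] = 2*n_A*n_B/(n_A+n_B) + 1 = 2*6*6/12 + 1 = 7.0000.
        Var[R] = 2*n_A*n_B*(2*n_A*n_B - n_A - n_B) / ((n_A+n_B)^2 * (n_A+n_B-1)) = 4320/1584 = 2.7273.
        SD[R] = 1.6514.
Step 4: Continuity-corrected z = (R - 0.5 - E[R]) / SD[R] = (10 - 0.5 - 7.0000) / 1.6514 = 1.5138.
Step 5: Two-sided p-value via normal approximation = 2*(1 - Phi(|z|)) = 0.130070.
Step 6: alpha = 0.05. fail to reject H0.

R = 10, z = 1.5138, p = 0.130070, fail to reject H0.


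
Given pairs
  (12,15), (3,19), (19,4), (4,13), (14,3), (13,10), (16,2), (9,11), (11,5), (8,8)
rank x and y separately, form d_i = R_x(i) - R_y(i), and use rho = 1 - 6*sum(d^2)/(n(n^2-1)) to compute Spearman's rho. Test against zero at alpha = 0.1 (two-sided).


Step 1: Rank x and y separately (midranks; no ties here).
rank(x): 12->6, 3->1, 19->10, 4->2, 14->8, 13->7, 16->9, 9->4, 11->5, 8->3
rank(y): 15->9, 19->10, 4->3, 13->8, 3->2, 10->6, 2->1, 11->7, 5->4, 8->5
Step 2: d_i = R_x(i) - R_y(i); compute d_i^2.
  (6-9)^2=9, (1-10)^2=81, (10-3)^2=49, (2-8)^2=36, (8-2)^2=36, (7-6)^2=1, (9-1)^2=64, (4-7)^2=9, (5-4)^2=1, (3-5)^2=4
sum(d^2) = 290.
Step 3: rho = 1 - 6*290 / (10*(10^2 - 1)) = 1 - 1740/990 = -0.757576.
Step 4: Under H0, t = rho * sqrt((n-2)/(1-rho^2)) = -3.2827 ~ t(8).
Step 5: Two-sided p-value from the t-distribution with 8 df = 0.011143.
Step 6: alpha = 0.1. reject H0.

rho = -0.7576, p = 0.011143, reject H0 at alpha = 0.1.


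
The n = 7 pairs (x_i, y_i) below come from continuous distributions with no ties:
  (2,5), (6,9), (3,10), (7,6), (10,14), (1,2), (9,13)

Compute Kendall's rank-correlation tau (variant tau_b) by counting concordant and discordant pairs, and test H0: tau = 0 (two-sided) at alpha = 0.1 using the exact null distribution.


Step 1: Enumerate the 21 unordered pairs (i,j) with i<j and classify each by sign(x_j-x_i) * sign(y_j-y_i).
  (1,2):dx=+4,dy=+4->C; (1,3):dx=+1,dy=+5->C; (1,4):dx=+5,dy=+1->C; (1,5):dx=+8,dy=+9->C
  (1,6):dx=-1,dy=-3->C; (1,7):dx=+7,dy=+8->C; (2,3):dx=-3,dy=+1->D; (2,4):dx=+1,dy=-3->D
  (2,5):dx=+4,dy=+5->C; (2,6):dx=-5,dy=-7->C; (2,7):dx=+3,dy=+4->C; (3,4):dx=+4,dy=-4->D
  (3,5):dx=+7,dy=+4->C; (3,6):dx=-2,dy=-8->C; (3,7):dx=+6,dy=+3->C; (4,5):dx=+3,dy=+8->C
  (4,6):dx=-6,dy=-4->C; (4,7):dx=+2,dy=+7->C; (5,6):dx=-9,dy=-12->C; (5,7):dx=-1,dy=-1->C
  (6,7):dx=+8,dy=+11->C
Step 2: C = 18, D = 3, total pairs = 21.
Step 3: tau = (C - D)/(n(n-1)/2) = (18 - 3)/21 = 0.714286.
Step 4: Exact two-sided p-value (enumerate n! = 5040 permutations of y under H0): p = 0.030159.
Step 5: alpha = 0.1. reject H0.

tau_b = 0.7143 (C=18, D=3), p = 0.030159, reject H0.


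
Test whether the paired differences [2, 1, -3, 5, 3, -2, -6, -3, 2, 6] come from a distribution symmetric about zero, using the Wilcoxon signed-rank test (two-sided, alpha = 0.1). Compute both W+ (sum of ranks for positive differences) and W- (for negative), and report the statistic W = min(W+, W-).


Step 1: Drop any zero differences (none here) and take |d_i|.
|d| = [2, 1, 3, 5, 3, 2, 6, 3, 2, 6]
Step 2: Midrank |d_i| (ties get averaged ranks).
ranks: |2|->3, |1|->1, |3|->6, |5|->8, |3|->6, |2|->3, |6|->9.5, |3|->6, |2|->3, |6|->9.5
Step 3: Attach original signs; sum ranks with positive sign and with negative sign.
W+ = 3 + 1 + 8 + 6 + 3 + 9.5 = 30.5
W- = 6 + 3 + 9.5 + 6 = 24.5
(Check: W+ + W- = 55 should equal n(n+1)/2 = 55.)
Step 4: Test statistic W = min(W+, W-) = 24.5.
Step 5: Ties in |d|, so use the tie-corrected normal approximation.
        E[W] = n(n+1)/4 = 10*11/4 = 27.5.
        Tie groups: |d|=2 (t=3), |d|=3 (t=3), |d|=6 (t=2); sum(t^3 - t) = 54.
        Var[W] = n(n+1)(2n+1)/24 - sum(t^3-t)/48 = 2310/24 - 54/48 = 95.125.
        z = (W - E[W]) / sqrt(Var[W]) = (24.5 - 27.5) / 9.7532 = -0.3076.
        Two-sided p = 2*Phi(z) = 0.758393.
Step 6: alpha = 0.1. fail to reject H0.

W+ = 30.5, W- = 24.5, W = min = 24.5, p = 0.758393, fail to reject H0.


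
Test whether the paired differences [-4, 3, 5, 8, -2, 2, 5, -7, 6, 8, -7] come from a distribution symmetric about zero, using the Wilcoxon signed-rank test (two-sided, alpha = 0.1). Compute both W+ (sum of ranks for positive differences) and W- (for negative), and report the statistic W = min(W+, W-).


Step 1: Drop any zero differences (none here) and take |d_i|.
|d| = [4, 3, 5, 8, 2, 2, 5, 7, 6, 8, 7]
Step 2: Midrank |d_i| (ties get averaged ranks).
ranks: |4|->4, |3|->3, |5|->5.5, |8|->10.5, |2|->1.5, |2|->1.5, |5|->5.5, |7|->8.5, |6|->7, |8|->10.5, |7|->8.5
Step 3: Attach original signs; sum ranks with positive sign and with negative sign.
W+ = 3 + 5.5 + 10.5 + 1.5 + 5.5 + 7 + 10.5 = 43.5
W- = 4 + 1.5 + 8.5 + 8.5 = 22.5
(Check: W+ + W- = 66 should equal n(n+1)/2 = 66.)
Step 4: Test statistic W = min(W+, W-) = 22.5.
Step 5: Ties in |d|, so use the tie-corrected normal approximation.
        E[W] = n(n+1)/4 = 11*12/4 = 33.
        Tie groups: |d|=2 (t=2), |d|=5 (t=2), |d|=7 (t=2), |d|=8 (t=2); sum(t^3 - t) = 24.
        Var[W] = n(n+1)(2n+1)/24 - sum(t^3-t)/48 = 3036/24 - 24/48 = 126.
        z = (W - E[W]) / sqrt(Var[W]) = (22.5 - 33) / 11.2250 = -0.9354.
        Two-sided p = 2*Phi(z) = 0.349575.
Step 6: alpha = 0.1. fail to reject H0.

W+ = 43.5, W- = 22.5, W = min = 22.5, p = 0.349575, fail to reject H0.


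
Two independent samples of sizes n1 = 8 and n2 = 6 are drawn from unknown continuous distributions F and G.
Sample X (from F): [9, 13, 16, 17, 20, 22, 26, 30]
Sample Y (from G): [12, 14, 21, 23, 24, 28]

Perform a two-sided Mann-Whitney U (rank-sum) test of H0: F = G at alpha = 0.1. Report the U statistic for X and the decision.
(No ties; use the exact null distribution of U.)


Step 1: Combine and sort all 14 observations; assign midranks.
sorted (value, group): (9,X), (12,Y), (13,X), (14,Y), (16,X), (17,X), (20,X), (21,Y), (22,X), (23,Y), (24,Y), (26,X), (28,Y), (30,X)
ranks: 9->1, 12->2, 13->3, 14->4, 16->5, 17->6, 20->7, 21->8, 22->9, 23->10, 24->11, 26->12, 28->13, 30->14
Step 2: Rank sum for X: R1 = 1 + 3 + 5 + 6 + 7 + 9 + 12 + 14 = 57.
Step 3: U_X = R1 - n1(n1+1)/2 = 57 - 8*9/2 = 57 - 36 = 21.
       U_Y = n1*n2 - U_X = 48 - 21 = 27.
Step 4: No ties, so the exact null distribution of U (based on enumerating the C(14,8) = 3003 equally likely rank assignments) gives the two-sided p-value.
Step 5: p-value = 0.754579; compare to alpha = 0.1. fail to reject H0.

U_X = 21, p = 0.754579, fail to reject H0 at alpha = 0.1.


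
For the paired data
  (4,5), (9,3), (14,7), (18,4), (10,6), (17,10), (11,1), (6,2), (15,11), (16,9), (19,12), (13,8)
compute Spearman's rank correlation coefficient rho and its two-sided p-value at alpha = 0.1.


Step 1: Rank x and y separately (midranks; no ties here).
rank(x): 4->1, 9->3, 14->7, 18->11, 10->4, 17->10, 11->5, 6->2, 15->8, 16->9, 19->12, 13->6
rank(y): 5->5, 3->3, 7->7, 4->4, 6->6, 10->10, 1->1, 2->2, 11->11, 9->9, 12->12, 8->8
Step 2: d_i = R_x(i) - R_y(i); compute d_i^2.
  (1-5)^2=16, (3-3)^2=0, (7-7)^2=0, (11-4)^2=49, (4-6)^2=4, (10-10)^2=0, (5-1)^2=16, (2-2)^2=0, (8-11)^2=9, (9-9)^2=0, (12-12)^2=0, (6-8)^2=4
sum(d^2) = 98.
Step 3: rho = 1 - 6*98 / (12*(12^2 - 1)) = 1 - 588/1716 = 0.657343.
Step 4: Under H0, t = rho * sqrt((n-2)/(1-rho^2)) = 2.7584 ~ t(10).
Step 5: Two-sided p-value from the t-distribution with 10 df = 0.020185.
Step 6: alpha = 0.1. reject H0.

rho = 0.6573, p = 0.020185, reject H0 at alpha = 0.1.


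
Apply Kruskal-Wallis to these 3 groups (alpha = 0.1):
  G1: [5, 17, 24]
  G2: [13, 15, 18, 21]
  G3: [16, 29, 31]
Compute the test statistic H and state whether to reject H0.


Step 1: Combine all N = 10 observations and assign midranks.
sorted (value, group, rank): (5,G1,1), (13,G2,2), (15,G2,3), (16,G3,4), (17,G1,5), (18,G2,6), (21,G2,7), (24,G1,8), (29,G3,9), (31,G3,10)
Step 2: Sum ranks within each group.
R_1 = 14 (n_1 = 3)
R_2 = 18 (n_2 = 4)
R_3 = 23 (n_3 = 3)
Step 3: H = 12/(N(N+1)) * sum(R_i^2/n_i) - 3(N+1)
     = 12/(10*11) * (14^2/3 + 18^2/4 + 23^2/3) - 3*11
     = 0.109091 * 322.667 - 33
     = 2.200000.
Step 4: No ties, so H is used without correction.
Step 5: Under H0, H ~ chi^2(2); p-value = 0.332871.
Step 6: alpha = 0.1. fail to reject H0.

H = 2.2000, df = 2, p = 0.332871, fail to reject H0.


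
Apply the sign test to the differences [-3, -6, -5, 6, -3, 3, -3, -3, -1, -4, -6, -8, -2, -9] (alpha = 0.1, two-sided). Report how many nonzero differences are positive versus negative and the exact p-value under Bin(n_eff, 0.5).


Step 1: Discard zero differences. Original n = 14; n_eff = number of nonzero differences = 14.
Nonzero differences (with sign): -3, -6, -5, +6, -3, +3, -3, -3, -1, -4, -6, -8, -2, -9
Step 2: Count signs: positive = 2, negative = 12.
Step 3: Under H0: P(positive) = 0.5, so the number of positives S ~ Bin(14, 0.5).
Step 4: Two-sided exact p-value = sum of Bin(14,0.5) probabilities at or below the observed probability = 0.012939.
Step 5: alpha = 0.1. reject H0.

n_eff = 14, pos = 2, neg = 12, p = 0.012939, reject H0.


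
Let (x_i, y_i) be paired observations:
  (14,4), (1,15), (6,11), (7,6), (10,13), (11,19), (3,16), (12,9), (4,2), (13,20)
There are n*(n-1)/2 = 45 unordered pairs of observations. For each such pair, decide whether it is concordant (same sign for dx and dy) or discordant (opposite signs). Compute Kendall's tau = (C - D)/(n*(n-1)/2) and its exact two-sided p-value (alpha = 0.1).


Step 1: Enumerate the 45 unordered pairs (i,j) with i<j and classify each by sign(x_j-x_i) * sign(y_j-y_i).
  (1,2):dx=-13,dy=+11->D; (1,3):dx=-8,dy=+7->D; (1,4):dx=-7,dy=+2->D; (1,5):dx=-4,dy=+9->D
  (1,6):dx=-3,dy=+15->D; (1,7):dx=-11,dy=+12->D; (1,8):dx=-2,dy=+5->D; (1,9):dx=-10,dy=-2->C
  (1,10):dx=-1,dy=+16->D; (2,3):dx=+5,dy=-4->D; (2,4):dx=+6,dy=-9->D; (2,5):dx=+9,dy=-2->D
  (2,6):dx=+10,dy=+4->C; (2,7):dx=+2,dy=+1->C; (2,8):dx=+11,dy=-6->D; (2,9):dx=+3,dy=-13->D
  (2,10):dx=+12,dy=+5->C; (3,4):dx=+1,dy=-5->D; (3,5):dx=+4,dy=+2->C; (3,6):dx=+5,dy=+8->C
  (3,7):dx=-3,dy=+5->D; (3,8):dx=+6,dy=-2->D; (3,9):dx=-2,dy=-9->C; (3,10):dx=+7,dy=+9->C
  (4,5):dx=+3,dy=+7->C; (4,6):dx=+4,dy=+13->C; (4,7):dx=-4,dy=+10->D; (4,8):dx=+5,dy=+3->C
  (4,9):dx=-3,dy=-4->C; (4,10):dx=+6,dy=+14->C; (5,6):dx=+1,dy=+6->C; (5,7):dx=-7,dy=+3->D
  (5,8):dx=+2,dy=-4->D; (5,9):dx=-6,dy=-11->C; (5,10):dx=+3,dy=+7->C; (6,7):dx=-8,dy=-3->C
  (6,8):dx=+1,dy=-10->D; (6,9):dx=-7,dy=-17->C; (6,10):dx=+2,dy=+1->C; (7,8):dx=+9,dy=-7->D
  (7,9):dx=+1,dy=-14->D; (7,10):dx=+10,dy=+4->C; (8,9):dx=-8,dy=-7->C; (8,10):dx=+1,dy=+11->C
  (9,10):dx=+9,dy=+18->C
Step 2: C = 23, D = 22, total pairs = 45.
Step 3: tau = (C - D)/(n(n-1)/2) = (23 - 22)/45 = 0.022222.
Step 4: Exact two-sided p-value (enumerate n! = 3628800 permutations of y under H0): p = 1.000000.
Step 5: alpha = 0.1. fail to reject H0.

tau_b = 0.0222 (C=23, D=22), p = 1.000000, fail to reject H0.
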